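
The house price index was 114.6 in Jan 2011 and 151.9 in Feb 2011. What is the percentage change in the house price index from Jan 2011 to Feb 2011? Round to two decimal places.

32.55%

Change = (151.9 − 114.6) / 114.6 × 100
       = 37.3 / 114.6 × 100 = 32.5480%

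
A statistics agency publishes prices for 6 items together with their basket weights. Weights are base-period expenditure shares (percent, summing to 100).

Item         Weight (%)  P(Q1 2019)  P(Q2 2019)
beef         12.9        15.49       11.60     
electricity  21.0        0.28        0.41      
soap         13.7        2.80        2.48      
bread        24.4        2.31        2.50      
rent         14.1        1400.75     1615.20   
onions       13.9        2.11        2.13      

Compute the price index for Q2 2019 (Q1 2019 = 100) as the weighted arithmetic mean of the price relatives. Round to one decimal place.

109.2

beef: 12.9 × (11.60/15.49) = 12.9 × 0.748870 = 9.6604
electricity: 21.0 × (0.41/0.28) = 21.0 × 1.464286 = 30.7500
soap: 13.7 × (2.48/2.80) = 13.7 × 0.885714 = 12.1343
bread: 24.4 × (2.50/2.31) = 24.4 × 1.082251 = 26.4069
rent: 14.1 × (1615.20/1400.75) = 14.1 × 1.153097 = 16.2587
onions: 13.9 × (2.13/2.11) = 13.9 × 1.009479 = 14.0318
Index = Σ wᵢ·(p₁ᵢ/p₀ᵢ) = 9.6604 + 30.7500 + 12.1343 + 26.4069 + 16.2587 + 14.0318 = 109.2421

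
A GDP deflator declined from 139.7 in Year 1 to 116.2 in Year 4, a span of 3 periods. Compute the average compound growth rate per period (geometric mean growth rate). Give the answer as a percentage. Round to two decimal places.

-5.95%

Growth factor = (116.2/139.7)^(1/3) = (0.831782)^(1/3) = 0.940452
Growth rate = 0.940452 − 1 = -0.059548 = -5.9548%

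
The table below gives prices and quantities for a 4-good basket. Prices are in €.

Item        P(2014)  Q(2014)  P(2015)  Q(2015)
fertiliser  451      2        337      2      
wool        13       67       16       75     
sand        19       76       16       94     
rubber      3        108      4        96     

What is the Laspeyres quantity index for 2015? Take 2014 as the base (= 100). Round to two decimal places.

Laspeyres quantity index uses base-period prices as weights.
ΣP(2014)·Q(2015) = 451×2 + 13×75 + 19×94 + 3×96 = 902 + 975 + 1786 + 288 = 3951
ΣP(2014)·Q(2014) = 451×2 + 13×67 + 19×76 + 3×108 = 902 + 871 + 1444 + 324 = 3541
Index = 3951 / 3541 × 100 = 111.5787

111.58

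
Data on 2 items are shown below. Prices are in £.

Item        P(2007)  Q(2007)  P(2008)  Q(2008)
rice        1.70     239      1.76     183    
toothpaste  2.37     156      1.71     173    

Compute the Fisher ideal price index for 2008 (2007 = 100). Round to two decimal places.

Laspeyres component (base-period weights):
ΣP(2008)Q(2007) = 1.76×239 + 1.71×156 = 420.64 + 266.76 = 687.4
ΣP(2007)Q(2007) = 1.70×239 + 2.37×156 = 406.3 + 369.72 = 776.02
L = 687.4 / 776.02 × 100 = 88.5802
Paasche component (current-period weights):
ΣP(2008)Q(2008) = 1.76×183 + 1.71×173 = 322.08 + 295.83 = 617.91
ΣP(2007)Q(2008) = 1.70×183 + 2.37×173 = 311.1 + 410.01 = 721.11
P = 617.91 / 721.11 × 100 = 85.6887
Fisher = √(L × P) = √(88.5802 × 85.6887) = 87.1225

87.12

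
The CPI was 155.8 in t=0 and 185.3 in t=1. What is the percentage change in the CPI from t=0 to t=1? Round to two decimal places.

18.93%

Change = (185.3 − 155.8) / 155.8 × 100
       = 29.5 / 155.8 × 100 = 18.9345%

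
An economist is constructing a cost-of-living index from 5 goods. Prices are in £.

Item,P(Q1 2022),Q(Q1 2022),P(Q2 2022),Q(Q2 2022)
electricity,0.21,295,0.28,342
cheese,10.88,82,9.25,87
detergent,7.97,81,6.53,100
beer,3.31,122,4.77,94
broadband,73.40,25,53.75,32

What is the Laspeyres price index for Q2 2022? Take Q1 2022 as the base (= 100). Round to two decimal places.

Laspeyres price index uses base-period quantities as weights.
ΣP(Q2 2022)·Q(Q1 2022) = 0.28×295 + 9.25×82 + 6.53×81 + 4.77×122 + 53.75×25 = 82.6 + 758.5 + 528.93 + 581.94 + 1343.75 = 3295.72
ΣP(Q1 2022)·Q(Q1 2022) = 0.21×295 + 10.88×82 + 7.97×81 + 3.31×122 + 73.40×25 = 61.95 + 892.16 + 645.57 + 403.82 + 1835 = 3838.5
Index = 3295.72 / 3838.5 × 100 = 85.8596

85.86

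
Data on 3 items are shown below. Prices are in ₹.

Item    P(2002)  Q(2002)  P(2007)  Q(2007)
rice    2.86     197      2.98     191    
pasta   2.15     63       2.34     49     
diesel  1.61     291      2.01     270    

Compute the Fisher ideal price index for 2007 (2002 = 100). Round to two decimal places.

Laspeyres component (base-period weights):
ΣP(2007)Q(2002) = 2.98×197 + 2.34×63 + 2.01×291 = 587.06 + 147.42 + 584.91 = 1319.39
ΣP(2002)Q(2002) = 2.86×197 + 2.15×63 + 1.61×291 = 563.42 + 135.45 + 468.51 = 1167.38
L = 1319.39 / 1167.38 × 100 = 113.0215
Paasche component (current-period weights):
ΣP(2007)Q(2007) = 2.98×191 + 2.34×49 + 2.01×270 = 569.18 + 114.66 + 542.7 = 1226.54
ΣP(2002)Q(2007) = 2.86×191 + 2.15×49 + 1.61×270 = 546.26 + 105.35 + 434.7 = 1086.31
P = 1226.54 / 1086.31 × 100 = 112.9088
Fisher = √(L × P) = √(113.0215 × 112.9088) = 112.9651

112.97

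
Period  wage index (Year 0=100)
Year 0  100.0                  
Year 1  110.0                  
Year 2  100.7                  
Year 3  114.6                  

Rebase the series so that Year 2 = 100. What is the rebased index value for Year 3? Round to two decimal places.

Rebased(Year 3) = 114.6 / 100.7 × 100 = 113.8034

113.80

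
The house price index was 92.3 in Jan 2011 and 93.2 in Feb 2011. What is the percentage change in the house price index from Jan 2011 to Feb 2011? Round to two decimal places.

Change = (93.2 − 92.3) / 92.3 × 100
       = 0.9 / 92.3 × 100 = 0.9751%

0.98%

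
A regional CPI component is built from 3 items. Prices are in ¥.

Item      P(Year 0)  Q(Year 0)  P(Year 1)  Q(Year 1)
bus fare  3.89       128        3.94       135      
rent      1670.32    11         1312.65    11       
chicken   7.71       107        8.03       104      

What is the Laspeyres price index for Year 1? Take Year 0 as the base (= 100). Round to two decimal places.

80.23

Laspeyres price index uses base-period quantities as weights.
ΣP(Year 1)·Q(Year 0) = 3.94×128 + 1312.65×11 + 8.03×107 = 504.32 + 14439.15 + 859.21 = 15802.68
ΣP(Year 0)·Q(Year 0) = 3.89×128 + 1670.32×11 + 7.71×107 = 497.92 + 18373.52 + 824.97 = 19696.41
Index = 15802.68 / 19696.41 × 100 = 80.2313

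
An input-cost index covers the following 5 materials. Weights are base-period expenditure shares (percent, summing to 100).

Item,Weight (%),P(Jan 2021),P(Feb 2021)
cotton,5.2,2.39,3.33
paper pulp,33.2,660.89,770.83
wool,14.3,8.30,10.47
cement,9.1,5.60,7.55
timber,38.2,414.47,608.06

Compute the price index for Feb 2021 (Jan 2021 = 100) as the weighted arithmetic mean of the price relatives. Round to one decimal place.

cotton: 5.2 × (3.33/2.39) = 5.2 × 1.393305 = 7.2452
paper pulp: 33.2 × (770.83/660.89) = 33.2 × 1.166351 = 38.7229
wool: 14.3 × (10.47/8.30) = 14.3 × 1.261446 = 18.0387
cement: 9.1 × (7.55/5.60) = 9.1 × 1.348214 = 12.2688
timber: 38.2 × (608.06/414.47) = 38.2 × 1.467078 = 56.0424
Index = Σ wᵢ·(p₁ᵢ/p₀ᵢ) = 7.2452 + 38.7229 + 18.0387 + 12.2688 + 56.0424 = 132.3179

132.3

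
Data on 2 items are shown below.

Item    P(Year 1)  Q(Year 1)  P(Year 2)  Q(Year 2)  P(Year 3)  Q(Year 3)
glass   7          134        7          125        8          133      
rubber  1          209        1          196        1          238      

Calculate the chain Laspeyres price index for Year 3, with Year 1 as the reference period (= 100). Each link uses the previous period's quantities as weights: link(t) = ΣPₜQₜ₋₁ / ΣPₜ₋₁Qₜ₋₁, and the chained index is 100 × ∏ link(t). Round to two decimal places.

Link Year 1→Year 2:
ΣP(Year 2)Q(Year 1) = 7×134 + 1×209 = 938 + 209 = 1147
ΣP(Year 1)Q(Year 1) = 7×134 + 1×209 = 938 + 209 = 1147
link = 1147/1147 = 1.000000
Link Year 2→Year 3:
ΣP(Year 3)Q(Year 2) = 8×125 + 1×196 = 1000 + 196 = 1196
ΣP(Year 2)Q(Year 2) = 7×125 + 1×196 = 875 + 196 = 1071
link = 1196/1071 = 1.116713
Chained index = 100 × 1.000000 × 1.116713 = 111.6713

111.67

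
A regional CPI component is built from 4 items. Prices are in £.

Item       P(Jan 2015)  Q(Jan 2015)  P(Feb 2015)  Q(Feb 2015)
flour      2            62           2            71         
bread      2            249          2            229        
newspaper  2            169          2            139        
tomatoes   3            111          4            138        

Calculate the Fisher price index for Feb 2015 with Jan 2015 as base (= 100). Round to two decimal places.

Laspeyres component (base-period weights):
ΣP(Feb 2015)Q(Jan 2015) = 2×62 + 2×249 + 2×169 + 4×111 = 124 + 498 + 338 + 444 = 1404
ΣP(Jan 2015)Q(Jan 2015) = 2×62 + 2×249 + 2×169 + 3×111 = 124 + 498 + 338 + 333 = 1293
L = 1404 / 1293 × 100 = 108.5847
Paasche component (current-period weights):
ΣP(Feb 2015)Q(Feb 2015) = 2×71 + 2×229 + 2×139 + 4×138 = 142 + 458 + 278 + 552 = 1430
ΣP(Jan 2015)Q(Feb 2015) = 2×71 + 2×229 + 2×139 + 3×138 = 142 + 458 + 278 + 414 = 1292
P = 1430 / 1292 × 100 = 110.6811
Fisher = √(L × P) = √(108.5847 × 110.6811) = 109.6279

109.63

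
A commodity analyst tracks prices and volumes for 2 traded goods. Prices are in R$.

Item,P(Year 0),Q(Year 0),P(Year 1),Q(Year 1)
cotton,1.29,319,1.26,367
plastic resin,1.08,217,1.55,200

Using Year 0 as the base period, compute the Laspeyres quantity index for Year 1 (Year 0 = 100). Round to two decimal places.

Laspeyres quantity index uses base-period prices as weights.
ΣP(Year 0)·Q(Year 1) = 1.29×367 + 1.08×200 = 473.43 + 216 = 689.43
ΣP(Year 0)·Q(Year 0) = 1.29×319 + 1.08×217 = 411.51 + 234.36 = 645.87
Index = 689.43 / 645.87 × 100 = 106.7444

106.74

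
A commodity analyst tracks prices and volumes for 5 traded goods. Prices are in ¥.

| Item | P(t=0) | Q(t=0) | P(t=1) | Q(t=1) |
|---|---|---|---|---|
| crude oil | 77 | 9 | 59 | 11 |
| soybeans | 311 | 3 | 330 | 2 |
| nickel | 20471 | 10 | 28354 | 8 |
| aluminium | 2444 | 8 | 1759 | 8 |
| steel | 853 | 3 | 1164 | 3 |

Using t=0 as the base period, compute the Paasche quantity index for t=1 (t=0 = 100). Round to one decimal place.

Paasche quantity index uses current-period prices as weights.
ΣP(t=1)·Q(t=1) = 59×11 + 330×2 + 28354×8 + 1759×8 + 1164×3 = 649 + 660 + 226832 + 14072 + 3492 = 245705
ΣP(t=1)·Q(t=0) = 59×9 + 330×3 + 28354×10 + 1759×8 + 1164×3 = 531 + 990 + 283540 + 14072 + 3492 = 302625
Index = 245705 / 302625 × 100 = 81.1912

81.2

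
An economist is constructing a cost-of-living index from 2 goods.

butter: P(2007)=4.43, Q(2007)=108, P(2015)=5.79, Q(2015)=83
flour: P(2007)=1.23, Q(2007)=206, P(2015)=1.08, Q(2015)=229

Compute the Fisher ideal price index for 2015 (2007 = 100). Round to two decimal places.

113.96

Laspeyres component (base-period weights):
ΣP(2015)Q(2007) = 5.79×108 + 1.08×206 = 625.32 + 222.48 = 847.8
ΣP(2007)Q(2007) = 4.43×108 + 1.23×206 = 478.44 + 253.38 = 731.82
L = 847.8 / 731.82 × 100 = 115.8482
Paasche component (current-period weights):
ΣP(2015)Q(2015) = 5.79×83 + 1.08×229 = 480.57 + 247.32 = 727.89
ΣP(2007)Q(2015) = 4.43×83 + 1.23×229 = 367.69 + 281.67 = 649.36
P = 727.89 / 649.36 × 100 = 112.0934
Fisher = √(L × P) = √(115.8482 × 112.0934) = 113.9553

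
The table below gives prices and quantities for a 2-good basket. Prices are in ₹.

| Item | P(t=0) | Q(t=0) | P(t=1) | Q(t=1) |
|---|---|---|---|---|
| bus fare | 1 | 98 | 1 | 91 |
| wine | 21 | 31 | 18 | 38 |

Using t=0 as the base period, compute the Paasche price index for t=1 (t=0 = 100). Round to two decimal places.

Paasche price index uses current-period quantities as weights.
ΣP(t=1)·Q(t=1) = 1×91 + 18×38 = 91 + 684 = 775
ΣP(t=0)·Q(t=1) = 1×91 + 21×38 = 91 + 798 = 889
Index = 775 / 889 × 100 = 87.1766

87.18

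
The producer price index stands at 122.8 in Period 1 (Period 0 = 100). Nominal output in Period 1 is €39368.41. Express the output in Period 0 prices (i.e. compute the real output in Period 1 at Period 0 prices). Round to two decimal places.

Real = Nominal ÷ (Index/100) = 39368.41 ÷ (122.8/100)
     = 39368.41 ÷ 1.228 = 32058.9658

32058.97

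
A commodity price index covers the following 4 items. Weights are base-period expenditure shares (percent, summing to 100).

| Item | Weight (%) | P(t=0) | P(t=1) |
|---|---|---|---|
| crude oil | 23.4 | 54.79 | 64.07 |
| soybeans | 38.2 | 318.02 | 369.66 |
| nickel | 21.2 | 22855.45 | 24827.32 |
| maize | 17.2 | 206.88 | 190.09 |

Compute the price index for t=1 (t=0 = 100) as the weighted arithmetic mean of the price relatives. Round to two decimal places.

110.60

crude oil: 23.4 × (64.07/54.79) = 23.4 × 1.169374 = 27.3634
soybeans: 38.2 × (369.66/318.02) = 38.2 × 1.162380 = 44.4029
nickel: 21.2 × (24827.32/22855.45) = 21.2 × 1.086276 = 23.0290
maize: 17.2 × (190.09/206.88) = 17.2 × 0.918842 = 15.8041
Index = Σ wᵢ·(p₁ᵢ/p₀ᵢ) = 27.3634 + 44.4029 + 23.0290 + 15.8041 = 110.5994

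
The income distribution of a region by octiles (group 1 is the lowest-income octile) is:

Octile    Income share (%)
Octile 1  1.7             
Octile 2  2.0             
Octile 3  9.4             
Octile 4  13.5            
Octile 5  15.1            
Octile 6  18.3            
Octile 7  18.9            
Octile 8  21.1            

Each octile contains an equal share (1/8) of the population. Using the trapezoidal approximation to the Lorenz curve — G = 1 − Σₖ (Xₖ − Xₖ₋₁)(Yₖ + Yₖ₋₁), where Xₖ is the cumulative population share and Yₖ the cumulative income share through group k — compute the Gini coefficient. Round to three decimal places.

Cumulative income shares Yₖ: 0.0170, 0.0370, 0.1310, 0.2660, 0.4170, 0.6000, 0.7890, 1.0000
Σ (Xₖ−Xₖ₋₁)(Yₖ+Yₖ₋₁) = (1/8)(0.0170+0.0000) + (1/8)(0.0370+0.0170) + (1/8)(0.1310+0.0370) + (1/8)(0.2660+0.1310) + (1/8)(0.4170+0.2660) + (1/8)(0.6000+0.4170) + (1/8)(0.7890+0.6000) + (1/8)(1.0000+0.7890)
  = 0.0021 + 0.0068 + 0.0210 + 0.0496 + 0.0854 + 0.1271 + 0.1736 + 0.2236 = 0.6893
G = 1 − 0.6893 = 0.3107

0.311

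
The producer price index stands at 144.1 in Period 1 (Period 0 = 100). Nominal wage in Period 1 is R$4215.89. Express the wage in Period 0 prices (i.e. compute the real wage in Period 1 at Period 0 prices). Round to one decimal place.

Real = Nominal ÷ (Index/100) = 4215.89 ÷ (144.1/100)
     = 4215.89 ÷ 1.441 = 2925.6697

2925.7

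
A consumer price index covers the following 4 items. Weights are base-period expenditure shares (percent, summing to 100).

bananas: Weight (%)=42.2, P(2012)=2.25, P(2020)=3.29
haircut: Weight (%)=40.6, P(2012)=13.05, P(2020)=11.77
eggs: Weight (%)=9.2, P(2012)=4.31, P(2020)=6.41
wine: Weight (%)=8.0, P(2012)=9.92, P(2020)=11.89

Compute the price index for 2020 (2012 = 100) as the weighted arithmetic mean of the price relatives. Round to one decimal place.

121.6

bananas: 42.2 × (3.29/2.25) = 42.2 × 1.462222 = 61.7058
haircut: 40.6 × (11.77/13.05) = 40.6 × 0.901916 = 36.6178
eggs: 9.2 × (6.41/4.31) = 9.2 × 1.487239 = 13.6826
wine: 8.0 × (11.89/9.92) = 8.0 × 1.198589 = 9.5887
Index = Σ wᵢ·(p₁ᵢ/p₀ᵢ) = 61.7058 + 36.6178 + 13.6826 + 9.5887 = 121.5949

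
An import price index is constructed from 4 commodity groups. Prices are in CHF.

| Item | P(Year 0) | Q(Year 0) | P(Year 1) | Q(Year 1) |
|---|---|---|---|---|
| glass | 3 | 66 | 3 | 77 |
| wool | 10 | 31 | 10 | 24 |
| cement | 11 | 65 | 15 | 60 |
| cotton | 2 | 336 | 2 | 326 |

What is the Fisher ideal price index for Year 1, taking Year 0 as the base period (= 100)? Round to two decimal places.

Laspeyres component (base-period weights):
ΣP(Year 1)Q(Year 0) = 3×66 + 10×31 + 15×65 + 2×336 = 198 + 310 + 975 + 672 = 2155
ΣP(Year 0)Q(Year 0) = 3×66 + 10×31 + 11×65 + 2×336 = 198 + 310 + 715 + 672 = 1895
L = 2155 / 1895 × 100 = 113.7203
Paasche component (current-period weights):
ΣP(Year 1)Q(Year 1) = 3×77 + 10×24 + 15×60 + 2×326 = 231 + 240 + 900 + 652 = 2023
ΣP(Year 0)Q(Year 1) = 3×77 + 10×24 + 11×60 + 2×326 = 231 + 240 + 660 + 652 = 1783
P = 2023 / 1783 × 100 = 113.4605
Fisher = √(L × P) = √(113.7203 × 113.4605) = 113.5903

113.59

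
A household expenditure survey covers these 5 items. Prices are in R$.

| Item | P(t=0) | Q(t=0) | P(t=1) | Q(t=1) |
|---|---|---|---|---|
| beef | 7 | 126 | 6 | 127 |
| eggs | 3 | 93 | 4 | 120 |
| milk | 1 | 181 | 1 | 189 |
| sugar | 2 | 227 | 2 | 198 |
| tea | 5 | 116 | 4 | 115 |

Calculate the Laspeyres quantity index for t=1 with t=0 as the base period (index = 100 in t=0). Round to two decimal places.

Laspeyres quantity index uses base-period prices as weights.
ΣP(t=0)·Q(t=1) = 7×127 + 3×120 + 1×189 + 2×198 + 5×115 = 889 + 360 + 189 + 396 + 575 = 2409
ΣP(t=0)·Q(t=0) = 7×126 + 3×93 + 1×181 + 2×227 + 5×116 = 882 + 279 + 181 + 454 + 580 = 2376
Index = 2409 / 2376 × 100 = 101.3889

101.39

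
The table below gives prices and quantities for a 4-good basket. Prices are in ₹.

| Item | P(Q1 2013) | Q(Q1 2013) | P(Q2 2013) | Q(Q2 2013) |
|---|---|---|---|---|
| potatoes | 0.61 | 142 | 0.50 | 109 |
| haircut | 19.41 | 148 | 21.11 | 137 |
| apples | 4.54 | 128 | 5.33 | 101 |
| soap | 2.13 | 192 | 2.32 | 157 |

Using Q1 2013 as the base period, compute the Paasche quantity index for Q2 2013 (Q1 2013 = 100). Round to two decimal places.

89.04

Paasche quantity index uses current-period prices as weights.
ΣP(Q2 2013)·Q(Q2 2013) = 0.50×109 + 21.11×137 + 5.33×101 + 2.32×157 = 54.5 + 2892.07 + 538.33 + 364.24 = 3849.14
ΣP(Q2 2013)·Q(Q1 2013) = 0.50×142 + 21.11×148 + 5.33×128 + 2.32×192 = 71 + 3124.28 + 682.24 + 445.44 = 4322.96
Index = 3849.14 / 4322.96 × 100 = 89.0395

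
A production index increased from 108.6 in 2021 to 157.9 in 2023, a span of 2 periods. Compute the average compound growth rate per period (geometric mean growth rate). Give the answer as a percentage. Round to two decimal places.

20.58%

Growth factor = (157.9/108.6)^(1/2) = (1.453959)^(1/2) = 1.205802
Growth rate = 1.205802 − 1 = 0.205802 = 20.5802%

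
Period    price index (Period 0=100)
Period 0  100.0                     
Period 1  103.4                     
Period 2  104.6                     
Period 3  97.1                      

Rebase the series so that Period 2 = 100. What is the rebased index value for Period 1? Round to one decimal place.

98.9

Rebased(Period 1) = 103.4 / 104.6 × 100 = 98.8528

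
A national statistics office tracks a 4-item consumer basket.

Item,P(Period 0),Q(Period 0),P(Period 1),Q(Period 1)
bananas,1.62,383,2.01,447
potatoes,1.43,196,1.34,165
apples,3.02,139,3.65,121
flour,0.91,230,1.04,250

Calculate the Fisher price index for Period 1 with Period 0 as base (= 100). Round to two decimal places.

Laspeyres component (base-period weights):
ΣP(Period 1)Q(Period 0) = 2.01×383 + 1.34×196 + 3.65×139 + 1.04×230 = 769.83 + 262.64 + 507.35 + 239.2 = 1779.02
ΣP(Period 0)Q(Period 0) = 1.62×383 + 1.43×196 + 3.02×139 + 0.91×230 = 620.46 + 280.28 + 419.78 + 209.3 = 1529.82
L = 1779.02 / 1529.82 × 100 = 116.2895
Paasche component (current-period weights):
ΣP(Period 1)Q(Period 1) = 2.01×447 + 1.34×165 + 3.65×121 + 1.04×250 = 898.47 + 221.1 + 441.65 + 260 = 1821.22
ΣP(Period 0)Q(Period 1) = 1.62×447 + 1.43×165 + 3.02×121 + 0.91×250 = 724.14 + 235.95 + 365.42 + 227.5 = 1553.01
P = 1821.22 / 1553.01 × 100 = 117.2703
Fisher = √(L × P) = √(116.2895 × 117.2703) = 116.7789

116.78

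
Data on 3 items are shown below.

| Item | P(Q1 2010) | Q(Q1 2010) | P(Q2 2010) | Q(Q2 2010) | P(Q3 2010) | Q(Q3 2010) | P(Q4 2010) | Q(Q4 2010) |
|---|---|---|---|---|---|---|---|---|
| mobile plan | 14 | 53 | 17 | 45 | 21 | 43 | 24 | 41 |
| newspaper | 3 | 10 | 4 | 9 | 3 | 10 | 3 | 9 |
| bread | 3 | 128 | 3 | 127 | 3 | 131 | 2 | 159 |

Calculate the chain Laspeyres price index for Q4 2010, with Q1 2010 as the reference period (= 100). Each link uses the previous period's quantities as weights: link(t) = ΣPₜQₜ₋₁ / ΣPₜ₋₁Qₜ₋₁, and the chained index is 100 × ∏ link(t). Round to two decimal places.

Link Q1 2010→Q2 2010:
ΣP(Q2 2010)Q(Q1 2010) = 17×53 + 4×10 + 3×128 = 901 + 40 + 384 = 1325
ΣP(Q1 2010)Q(Q1 2010) = 14×53 + 3×10 + 3×128 = 742 + 30 + 384 = 1156
link = 1325/1156 = 1.146194
Link Q2 2010→Q3 2010:
ΣP(Q3 2010)Q(Q2 2010) = 21×45 + 3×9 + 3×127 = 945 + 27 + 381 = 1353
ΣP(Q2 2010)Q(Q2 2010) = 17×45 + 4×9 + 3×127 = 765 + 36 + 381 = 1182
link = 1353/1182 = 1.144670
Link Q3 2010→Q4 2010:
ΣP(Q4 2010)Q(Q3 2010) = 24×43 + 3×10 + 2×131 = 1032 + 30 + 262 = 1324
ΣP(Q3 2010)Q(Q3 2010) = 21×43 + 3×10 + 3×131 = 903 + 30 + 393 = 1326
link = 1324/1326 = 0.998492
Chained index = 100 × 1.146194 × 1.144670 × 0.998492 = 131.0035

131.00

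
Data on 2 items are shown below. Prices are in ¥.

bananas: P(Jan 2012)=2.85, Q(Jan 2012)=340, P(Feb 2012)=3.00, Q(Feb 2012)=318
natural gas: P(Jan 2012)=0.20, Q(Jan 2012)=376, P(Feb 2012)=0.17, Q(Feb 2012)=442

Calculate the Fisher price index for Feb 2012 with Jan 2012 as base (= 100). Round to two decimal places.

103.63

Laspeyres component (base-period weights):
ΣP(Feb 2012)Q(Jan 2012) = 3.00×340 + 0.17×376 = 1020 + 63.92 = 1083.92
ΣP(Jan 2012)Q(Jan 2012) = 2.85×340 + 0.20×376 = 969 + 75.2 = 1044.2
L = 1083.92 / 1044.2 × 100 = 103.8039
Paasche component (current-period weights):
ΣP(Feb 2012)Q(Feb 2012) = 3.00×318 + 0.17×442 = 954 + 75.14 = 1029.14
ΣP(Jan 2012)Q(Feb 2012) = 2.85×318 + 0.20×442 = 906.3 + 88.4 = 994.7
P = 1029.14 / 994.7 × 100 = 103.4624
Fisher = √(L × P) = √(103.8039 × 103.4624) = 103.6330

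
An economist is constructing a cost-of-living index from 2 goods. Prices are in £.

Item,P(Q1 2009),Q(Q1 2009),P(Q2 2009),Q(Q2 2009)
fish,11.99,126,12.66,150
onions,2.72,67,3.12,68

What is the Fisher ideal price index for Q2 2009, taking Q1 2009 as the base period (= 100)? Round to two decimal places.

Laspeyres component (base-period weights):
ΣP(Q2 2009)Q(Q1 2009) = 12.66×126 + 3.12×67 = 1595.16 + 209.04 = 1804.2
ΣP(Q1 2009)Q(Q1 2009) = 11.99×126 + 2.72×67 = 1510.74 + 182.24 = 1692.98
L = 1804.2 / 1692.98 × 100 = 106.5695
Paasche component (current-period weights):
ΣP(Q2 2009)Q(Q2 2009) = 12.66×150 + 3.12×68 = 1899 + 212.16 = 2111.16
ΣP(Q1 2009)Q(Q2 2009) = 11.99×150 + 2.72×68 = 1798.5 + 184.96 = 1983.46
P = 2111.16 / 1983.46 × 100 = 106.4382
Fisher = √(L × P) = √(106.5695 × 106.4382) = 106.5038

106.50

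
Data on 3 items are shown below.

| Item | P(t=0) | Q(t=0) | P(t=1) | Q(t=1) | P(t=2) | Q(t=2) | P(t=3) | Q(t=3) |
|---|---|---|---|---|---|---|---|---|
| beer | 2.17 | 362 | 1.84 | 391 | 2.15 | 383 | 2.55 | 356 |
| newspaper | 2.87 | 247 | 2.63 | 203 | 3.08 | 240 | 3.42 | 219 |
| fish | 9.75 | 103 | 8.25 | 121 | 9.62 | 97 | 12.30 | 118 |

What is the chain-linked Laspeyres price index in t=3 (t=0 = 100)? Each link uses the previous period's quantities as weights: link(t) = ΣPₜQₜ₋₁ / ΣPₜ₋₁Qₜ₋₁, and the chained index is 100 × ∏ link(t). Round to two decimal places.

Link t=0→t=1:
ΣP(t=1)Q(t=0) = 1.84×362 + 2.63×247 + 8.25×103 = 666.08 + 649.61 + 849.75 = 2165.44
ΣP(t=0)Q(t=0) = 2.17×362 + 2.87×247 + 9.75×103 = 785.54 + 708.89 + 1004.25 = 2498.68
link = 2165.44/2498.68 = 0.866634
Link t=1→t=2:
ΣP(t=2)Q(t=1) = 2.15×391 + 3.08×203 + 9.62×121 = 840.65 + 625.24 + 1164.02 = 2629.91
ΣP(t=1)Q(t=1) = 1.84×391 + 2.63×203 + 8.25×121 = 719.44 + 533.89 + 998.25 = 2251.58
link = 2629.91/2251.58 = 1.168029
Link t=2→t=3:
ΣP(t=3)Q(t=2) = 2.55×383 + 3.42×240 + 12.30×97 = 976.65 + 820.8 + 1193.1 = 2990.55
ΣP(t=2)Q(t=2) = 2.15×383 + 3.08×240 + 9.62×97 = 823.45 + 739.2 + 933.14 = 2495.79
link = 2990.55/2495.79 = 1.198238
Chained index = 100 × 0.866634 × 1.168029 × 1.198238 = 121.2920

121.29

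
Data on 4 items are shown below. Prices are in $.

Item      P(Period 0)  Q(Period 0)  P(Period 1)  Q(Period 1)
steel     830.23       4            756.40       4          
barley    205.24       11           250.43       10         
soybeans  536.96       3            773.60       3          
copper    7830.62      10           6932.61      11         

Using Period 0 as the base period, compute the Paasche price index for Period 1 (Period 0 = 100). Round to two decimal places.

90.32

Paasche price index uses current-period quantities as weights.
ΣP(Period 1)·Q(Period 1) = 756.40×4 + 250.43×10 + 773.60×3 + 6932.61×11 = 3025.6 + 2504.3 + 2320.8 + 76258.71 = 84109.41
ΣP(Period 0)·Q(Period 1) = 830.23×4 + 205.24×10 + 536.96×3 + 7830.62×11 = 3320.92 + 2052.4 + 1610.88 + 86136.82 = 93121.02
Index = 84109.41 / 93121.02 × 100 = 90.3227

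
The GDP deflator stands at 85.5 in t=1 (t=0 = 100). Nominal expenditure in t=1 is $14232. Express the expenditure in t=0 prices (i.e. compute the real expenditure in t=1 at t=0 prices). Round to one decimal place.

Real = Nominal ÷ (Index/100) = 14232 ÷ (85.5/100)
     = 14232 ÷ 0.855 = 16645.6140

16645.6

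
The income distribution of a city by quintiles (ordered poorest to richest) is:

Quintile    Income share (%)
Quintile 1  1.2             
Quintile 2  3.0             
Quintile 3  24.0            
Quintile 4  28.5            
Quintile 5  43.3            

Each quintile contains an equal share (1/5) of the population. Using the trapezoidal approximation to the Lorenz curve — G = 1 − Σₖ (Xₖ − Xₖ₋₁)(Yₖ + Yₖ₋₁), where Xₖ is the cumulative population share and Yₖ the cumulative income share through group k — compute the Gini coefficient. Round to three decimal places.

0.439

Cumulative income shares Yₖ: 0.0120, 0.0420, 0.2820, 0.5670, 1.0000
Σ (Xₖ−Xₖ₋₁)(Yₖ+Yₖ₋₁) = (1/5)(0.0120+0.0000) + (1/5)(0.0420+0.0120) + (1/5)(0.2820+0.0420) + (1/5)(0.5670+0.2820) + (1/5)(1.0000+0.5670)
  = 0.0024 + 0.0108 + 0.0648 + 0.1698 + 0.3134 = 0.5612
G = 1 − 0.5612 = 0.4388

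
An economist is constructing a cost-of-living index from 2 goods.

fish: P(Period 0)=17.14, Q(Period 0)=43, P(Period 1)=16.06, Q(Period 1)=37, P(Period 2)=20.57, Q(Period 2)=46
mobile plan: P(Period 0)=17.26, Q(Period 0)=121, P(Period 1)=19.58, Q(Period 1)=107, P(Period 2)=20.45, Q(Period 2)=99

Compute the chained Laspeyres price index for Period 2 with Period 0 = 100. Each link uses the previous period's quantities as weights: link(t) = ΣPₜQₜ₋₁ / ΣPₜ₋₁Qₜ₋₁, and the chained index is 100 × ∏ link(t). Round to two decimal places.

118.76

Link Period 0→Period 1:
ΣP(Period 1)Q(Period 0) = 16.06×43 + 19.58×121 = 690.58 + 2369.18 = 3059.76
ΣP(Period 0)Q(Period 0) = 17.14×43 + 17.26×121 = 737.02 + 2088.46 = 2825.48
link = 3059.76/2825.48 = 1.082917
Link Period 1→Period 2:
ΣP(Period 2)Q(Period 1) = 20.57×37 + 20.45×107 = 761.09 + 2188.15 = 2949.24
ΣP(Period 1)Q(Period 1) = 16.06×37 + 19.58×107 = 594.22 + 2095.06 = 2689.28
link = 2949.24/2689.28 = 1.096665
Chained index = 100 × 1.082917 × 1.096665 = 118.7597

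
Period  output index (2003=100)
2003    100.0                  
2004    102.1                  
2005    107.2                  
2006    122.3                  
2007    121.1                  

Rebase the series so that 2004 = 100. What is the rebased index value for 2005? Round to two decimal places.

Rebased(2005) = 107.2 / 102.1 × 100 = 104.9951

105.00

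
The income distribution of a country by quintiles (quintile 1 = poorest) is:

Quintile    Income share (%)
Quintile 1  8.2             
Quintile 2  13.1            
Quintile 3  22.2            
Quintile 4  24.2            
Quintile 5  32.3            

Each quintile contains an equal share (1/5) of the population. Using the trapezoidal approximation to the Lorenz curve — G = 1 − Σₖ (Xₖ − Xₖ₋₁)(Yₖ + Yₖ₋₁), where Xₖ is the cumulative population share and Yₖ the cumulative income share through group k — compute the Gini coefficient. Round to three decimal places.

0.237

Cumulative income shares Yₖ: 0.0820, 0.2130, 0.4350, 0.6770, 1.0000
Σ (Xₖ−Xₖ₋₁)(Yₖ+Yₖ₋₁) = (1/5)(0.0820+0.0000) + (1/5)(0.2130+0.0820) + (1/5)(0.4350+0.2130) + (1/5)(0.6770+0.4350) + (1/5)(1.0000+0.6770)
  = 0.0164 + 0.0590 + 0.1296 + 0.2224 + 0.3354 = 0.7628
G = 1 − 0.7628 = 0.2372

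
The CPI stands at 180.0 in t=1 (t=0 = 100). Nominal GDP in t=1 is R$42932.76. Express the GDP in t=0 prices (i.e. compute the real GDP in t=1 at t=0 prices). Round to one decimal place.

Real = Nominal ÷ (Index/100) = 42932.76 ÷ (180.0/100)
     = 42932.76 ÷ 1.800 = 23851.5333

23851.5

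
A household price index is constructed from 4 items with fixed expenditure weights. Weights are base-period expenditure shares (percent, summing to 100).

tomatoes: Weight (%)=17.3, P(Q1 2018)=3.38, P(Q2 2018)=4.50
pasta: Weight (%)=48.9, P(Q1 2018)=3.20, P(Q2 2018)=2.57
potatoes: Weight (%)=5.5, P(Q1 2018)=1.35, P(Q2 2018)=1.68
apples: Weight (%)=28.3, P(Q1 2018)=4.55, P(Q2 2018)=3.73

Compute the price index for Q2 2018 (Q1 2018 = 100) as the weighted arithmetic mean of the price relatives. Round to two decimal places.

92.35

tomatoes: 17.3 × (4.50/3.38) = 17.3 × 1.331361 = 23.0325
pasta: 48.9 × (2.57/3.20) = 48.9 × 0.803125 = 39.2728
potatoes: 5.5 × (1.68/1.35) = 5.5 × 1.244444 = 6.8444
apples: 28.3 × (3.73/4.55) = 28.3 × 0.819780 = 23.1998
Index = Σ wᵢ·(p₁ᵢ/p₀ᵢ) = 23.0325 + 39.2728 + 6.8444 + 23.1998 = 92.3496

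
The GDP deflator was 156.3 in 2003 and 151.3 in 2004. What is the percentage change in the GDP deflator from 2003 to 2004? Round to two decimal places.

-3.20%

Change = (151.3 − 156.3) / 156.3 × 100
       = -5.0 / 156.3 × 100 = -3.1990%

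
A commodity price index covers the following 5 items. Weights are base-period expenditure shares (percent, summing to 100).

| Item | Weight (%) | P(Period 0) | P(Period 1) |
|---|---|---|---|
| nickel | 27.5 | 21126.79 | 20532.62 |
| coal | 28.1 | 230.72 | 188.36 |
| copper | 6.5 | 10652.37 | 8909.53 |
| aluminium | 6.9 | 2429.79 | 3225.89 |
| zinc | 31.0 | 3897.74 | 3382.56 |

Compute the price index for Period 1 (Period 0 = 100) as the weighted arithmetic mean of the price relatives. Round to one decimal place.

nickel: 27.5 × (20532.62/21126.79) = 27.5 × 0.971876 = 26.7266
coal: 28.1 × (188.36/230.72) = 28.1 × 0.816401 = 22.9409
copper: 6.5 × (8909.53/10652.37) = 6.5 × 0.836389 = 5.4365
aluminium: 6.9 × (3225.89/2429.79) = 6.9 × 1.327641 = 9.1607
zinc: 31.0 × (3382.56/3897.74) = 31.0 × 0.867826 = 26.9026
Index = Σ wᵢ·(p₁ᵢ/p₀ᵢ) = 26.7266 + 22.9409 + 5.4365 + 9.1607 + 26.9026 = 91.1673

91.2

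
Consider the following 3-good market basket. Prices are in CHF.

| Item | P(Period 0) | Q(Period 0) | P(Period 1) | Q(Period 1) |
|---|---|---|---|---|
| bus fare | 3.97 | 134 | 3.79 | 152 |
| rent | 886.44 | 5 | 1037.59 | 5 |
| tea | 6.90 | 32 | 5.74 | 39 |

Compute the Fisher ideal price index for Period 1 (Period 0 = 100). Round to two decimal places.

113.14

Laspeyres component (base-period weights):
ΣP(Period 1)Q(Period 0) = 3.79×134 + 1037.59×5 + 5.74×32 = 507.86 + 5187.95 + 183.68 = 5879.49
ΣP(Period 0)Q(Period 0) = 3.97×134 + 886.44×5 + 6.90×32 = 531.98 + 4432.2 + 220.8 = 5184.98
L = 5879.49 / 5184.98 × 100 = 113.3947
Paasche component (current-period weights):
ΣP(Period 1)Q(Period 1) = 3.79×152 + 1037.59×5 + 5.74×39 = 576.08 + 5187.95 + 223.86 = 5987.89
ΣP(Period 0)Q(Period 1) = 3.97×152 + 886.44×5 + 6.90×39 = 603.44 + 4432.2 + 269.1 = 5304.74
P = 5987.89 / 5304.74 × 100 = 112.8781
Fisher = √(L × P) = √(113.3947 × 112.8781) = 113.1361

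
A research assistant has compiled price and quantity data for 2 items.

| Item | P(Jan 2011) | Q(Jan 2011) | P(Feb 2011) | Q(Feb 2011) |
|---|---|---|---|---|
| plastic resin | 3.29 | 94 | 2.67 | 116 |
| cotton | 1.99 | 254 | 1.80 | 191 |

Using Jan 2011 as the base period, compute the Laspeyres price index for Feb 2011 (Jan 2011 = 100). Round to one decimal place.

86.9

Laspeyres price index uses base-period quantities as weights.
ΣP(Feb 2011)·Q(Jan 2011) = 2.67×94 + 1.80×254 = 250.98 + 457.2 = 708.18
ΣP(Jan 2011)·Q(Jan 2011) = 3.29×94 + 1.99×254 = 309.26 + 505.46 = 814.72
Index = 708.18 / 814.72 × 100 = 86.9231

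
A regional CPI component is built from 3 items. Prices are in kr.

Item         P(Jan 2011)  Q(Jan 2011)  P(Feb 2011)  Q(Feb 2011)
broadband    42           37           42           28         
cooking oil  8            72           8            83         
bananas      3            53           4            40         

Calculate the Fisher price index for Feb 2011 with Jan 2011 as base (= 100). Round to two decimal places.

Laspeyres component (base-period weights):
ΣP(Feb 2011)Q(Jan 2011) = 42×37 + 8×72 + 4×53 = 1554 + 576 + 212 = 2342
ΣP(Jan 2011)Q(Jan 2011) = 42×37 + 8×72 + 3×53 = 1554 + 576 + 159 = 2289
L = 2342 / 2289 × 100 = 102.3154
Paasche component (current-period weights):
ΣP(Feb 2011)Q(Feb 2011) = 42×28 + 8×83 + 4×40 = 1176 + 664 + 160 = 2000
ΣP(Jan 2011)Q(Feb 2011) = 42×28 + 8×83 + 3×40 = 1176 + 664 + 120 = 1960
P = 2000 / 1960 × 100 = 102.0408
Fisher = √(L × P) = √(102.3154 × 102.0408) = 102.1780

102.18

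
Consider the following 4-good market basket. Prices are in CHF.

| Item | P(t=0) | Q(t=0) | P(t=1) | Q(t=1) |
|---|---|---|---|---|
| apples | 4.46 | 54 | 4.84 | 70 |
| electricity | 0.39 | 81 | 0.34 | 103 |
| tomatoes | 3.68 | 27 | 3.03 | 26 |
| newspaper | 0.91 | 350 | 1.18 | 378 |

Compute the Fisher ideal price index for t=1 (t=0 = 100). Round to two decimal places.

113.50

Laspeyres component (base-period weights):
ΣP(t=1)Q(t=0) = 4.84×54 + 0.34×81 + 3.03×27 + 1.18×350 = 261.36 + 27.54 + 81.81 + 413 = 783.71
ΣP(t=0)Q(t=0) = 4.46×54 + 0.39×81 + 3.68×27 + 0.91×350 = 240.84 + 31.59 + 99.36 + 318.5 = 690.29
L = 783.71 / 690.29 × 100 = 113.5334
Paasche component (current-period weights):
ΣP(t=1)Q(t=1) = 4.84×70 + 0.34×103 + 3.03×26 + 1.18×378 = 338.8 + 35.02 + 78.78 + 446.04 = 898.64
ΣP(t=0)Q(t=1) = 4.46×70 + 0.39×103 + 3.68×26 + 0.91×378 = 312.2 + 40.17 + 95.68 + 343.98 = 792.03
P = 898.64 / 792.03 × 100 = 113.4603
Fisher = √(L × P) = √(113.5334 × 113.4603) = 113.4969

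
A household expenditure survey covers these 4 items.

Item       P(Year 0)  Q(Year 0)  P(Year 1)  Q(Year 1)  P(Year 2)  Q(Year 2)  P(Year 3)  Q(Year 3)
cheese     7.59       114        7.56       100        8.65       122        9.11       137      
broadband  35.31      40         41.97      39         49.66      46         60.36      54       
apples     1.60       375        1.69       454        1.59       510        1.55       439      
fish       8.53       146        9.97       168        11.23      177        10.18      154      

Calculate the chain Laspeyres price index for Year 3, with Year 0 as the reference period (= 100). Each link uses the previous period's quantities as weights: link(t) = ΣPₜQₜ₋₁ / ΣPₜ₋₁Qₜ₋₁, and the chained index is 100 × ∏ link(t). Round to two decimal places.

132.66

Link Year 0→Year 1:
ΣP(Year 1)Q(Year 0) = 7.56×114 + 41.97×40 + 1.69×375 + 9.97×146 = 861.84 + 1678.8 + 633.75 + 1455.62 = 4630.01
ΣP(Year 0)Q(Year 0) = 7.59×114 + 35.31×40 + 1.60×375 + 8.53×146 = 865.26 + 1412.4 + 600 + 1245.38 = 4123.04
link = 4630.01/4123.04 = 1.122960
Link Year 1→Year 2:
ΣP(Year 2)Q(Year 1) = 8.65×100 + 49.66×39 + 1.59×454 + 11.23×168 = 865 + 1936.74 + 721.86 + 1886.64 = 5410.24
ΣP(Year 1)Q(Year 1) = 7.56×100 + 41.97×39 + 1.69×454 + 9.97×168 = 756 + 1636.83 + 767.26 + 1674.96 = 4835.05
link = 5410.24/4835.05 = 1.118963
Link Year 2→Year 3:
ΣP(Year 3)Q(Year 2) = 9.11×122 + 60.36×46 + 1.55×510 + 10.18×177 = 1111.42 + 2776.56 + 790.5 + 1801.86 = 6480.34
ΣP(Year 2)Q(Year 2) = 8.65×122 + 49.66×46 + 1.59×510 + 11.23×177 = 1055.3 + 2284.36 + 810.9 + 1987.71 = 6138.27
link = 6480.34/6138.27 = 1.055727
Chained index = 100 × 1.122960 × 1.118963 × 1.055727 = 132.6575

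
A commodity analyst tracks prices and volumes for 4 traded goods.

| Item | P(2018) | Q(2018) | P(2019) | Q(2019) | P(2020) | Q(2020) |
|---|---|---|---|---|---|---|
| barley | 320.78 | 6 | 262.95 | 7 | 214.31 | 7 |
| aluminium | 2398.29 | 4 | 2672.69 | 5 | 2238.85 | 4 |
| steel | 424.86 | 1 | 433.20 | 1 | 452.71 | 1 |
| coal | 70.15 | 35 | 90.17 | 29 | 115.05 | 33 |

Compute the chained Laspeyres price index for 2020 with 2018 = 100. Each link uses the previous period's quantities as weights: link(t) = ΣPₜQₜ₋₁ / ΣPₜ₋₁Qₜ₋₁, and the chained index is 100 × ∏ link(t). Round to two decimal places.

Link 2018→2019:
ΣP(2019)Q(2018) = 262.95×6 + 2672.69×4 + 433.20×1 + 90.17×35 = 1577.7 + 10690.76 + 433.2 + 3155.95 = 15857.61
ΣP(2018)Q(2018) = 320.78×6 + 2398.29×4 + 424.86×1 + 70.15×35 = 1924.68 + 9593.16 + 424.86 + 2455.25 = 14397.95
link = 15857.61/14397.95 = 1.101380
Link 2019→2020:
ΣP(2020)Q(2019) = 214.31×7 + 2238.85×5 + 452.71×1 + 115.05×29 = 1500.17 + 11194.25 + 452.71 + 3336.45 = 16483.58
ΣP(2019)Q(2019) = 262.95×7 + 2672.69×5 + 433.20×1 + 90.17×29 = 1840.65 + 13363.45 + 433.2 + 2614.93 = 18252.23
link = 16483.58/18252.23 = 0.903100
Chained index = 100 × 1.101380 × 0.903100 = 99.4655

99.47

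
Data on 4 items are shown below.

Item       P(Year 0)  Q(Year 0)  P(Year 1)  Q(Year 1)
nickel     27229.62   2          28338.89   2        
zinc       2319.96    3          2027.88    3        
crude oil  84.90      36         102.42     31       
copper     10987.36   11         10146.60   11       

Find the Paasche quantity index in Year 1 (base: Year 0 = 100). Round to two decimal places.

99.71

Paasche quantity index uses current-period prices as weights.
ΣP(Year 1)·Q(Year 1) = 28338.89×2 + 2027.88×3 + 102.42×31 + 10146.60×11 = 56677.78 + 6083.64 + 3175.02 + 111612.6 = 177549.04
ΣP(Year 1)·Q(Year 0) = 28338.89×2 + 2027.88×3 + 102.42×36 + 10146.60×11 = 56677.78 + 6083.64 + 3687.12 + 111612.6 = 178061.14
Index = 177549.04 / 178061.14 × 100 = 99.7124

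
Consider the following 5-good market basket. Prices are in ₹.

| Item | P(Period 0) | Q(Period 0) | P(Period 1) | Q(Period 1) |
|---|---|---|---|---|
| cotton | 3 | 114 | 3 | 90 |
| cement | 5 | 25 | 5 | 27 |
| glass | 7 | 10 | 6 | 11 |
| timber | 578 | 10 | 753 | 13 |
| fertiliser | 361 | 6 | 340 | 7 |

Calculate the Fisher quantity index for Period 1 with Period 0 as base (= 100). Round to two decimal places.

124.62

Laspeyres component (base-period weights):
ΣP(Period 0)Q(Period 1) = 3×90 + 5×27 + 7×11 + 578×13 + 361×7 = 270 + 135 + 77 + 7514 + 2527 = 10523
ΣP(Period 0)Q(Period 0) = 3×114 + 5×25 + 7×10 + 578×10 + 361×6 = 342 + 125 + 70 + 5780 + 2166 = 8483
L = 10523 / 8483 × 100 = 124.0481
Paasche component (current-period weights):
ΣP(Period 1)Q(Period 1) = 3×90 + 5×27 + 6×11 + 753×13 + 340×7 = 270 + 135 + 66 + 9789 + 2380 = 12640
ΣP(Period 1)Q(Period 0) = 3×114 + 5×25 + 6×10 + 753×10 + 340×6 = 342 + 125 + 60 + 7530 + 2040 = 10097
P = 12640 / 10097 × 100 = 125.1857
Fisher = √(L × P) = √(124.0481 × 125.1857) = 124.6156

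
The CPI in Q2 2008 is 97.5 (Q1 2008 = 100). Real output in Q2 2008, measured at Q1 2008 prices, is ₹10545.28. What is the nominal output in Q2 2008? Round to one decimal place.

Nominal = Real × (Index/100) = 10545.28 × (97.5/100)
        = 10545.28 × 0.975 = 10281.6480

10281.6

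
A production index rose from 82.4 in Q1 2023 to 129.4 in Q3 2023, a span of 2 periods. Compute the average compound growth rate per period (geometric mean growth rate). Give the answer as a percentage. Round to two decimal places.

Growth factor = (129.4/82.4)^(1/2) = (1.570388)^(1/2) = 1.253151
Growth rate = 1.253151 − 1 = 0.253151 = 25.3151%

25.32%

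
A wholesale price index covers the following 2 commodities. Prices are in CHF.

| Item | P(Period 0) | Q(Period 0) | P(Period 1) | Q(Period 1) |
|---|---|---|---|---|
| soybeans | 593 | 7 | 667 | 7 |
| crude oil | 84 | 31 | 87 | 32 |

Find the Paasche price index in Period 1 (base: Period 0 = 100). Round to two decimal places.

108.98

Paasche price index uses current-period quantities as weights.
ΣP(Period 1)·Q(Period 1) = 667×7 + 87×32 = 4669 + 2784 = 7453
ΣP(Period 0)·Q(Period 1) = 593×7 + 84×32 = 4151 + 2688 = 6839
Index = 7453 / 6839 × 100 = 108.9779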